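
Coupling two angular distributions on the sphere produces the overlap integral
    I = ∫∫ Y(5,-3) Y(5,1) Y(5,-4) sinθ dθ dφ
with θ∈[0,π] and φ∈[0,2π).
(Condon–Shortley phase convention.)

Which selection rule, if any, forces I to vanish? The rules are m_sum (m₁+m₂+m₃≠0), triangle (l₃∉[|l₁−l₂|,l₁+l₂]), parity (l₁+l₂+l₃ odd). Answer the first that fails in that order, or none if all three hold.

m_sum

azimuthal sum: -3 + 1 − 4 = -6  ✗
0 ≤ 5 ≤ 10 (triangle on l)
L = 5 + 5 + 5 = 15 (odd)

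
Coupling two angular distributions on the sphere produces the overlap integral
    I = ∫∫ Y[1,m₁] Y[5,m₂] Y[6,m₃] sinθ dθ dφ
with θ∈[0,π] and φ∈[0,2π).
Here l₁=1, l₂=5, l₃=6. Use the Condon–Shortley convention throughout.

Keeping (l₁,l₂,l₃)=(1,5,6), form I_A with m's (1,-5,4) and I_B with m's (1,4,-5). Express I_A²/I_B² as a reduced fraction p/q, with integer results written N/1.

1/55

Shared (l₁,l₂,l₃)=(1,5,6): N and (l;000)² cancel in I_A²/I_B².
A: Δ = 0!·2!·10!/13! = 1/858; Racah Σ t=0..0: t=0:+1/7257600 = 1/7257600; ⇒ 3j(1 5 6; 1 -5 4)² = 1/858, sgn +1
B: Δ = 0!·2!·10!/13! = 1/858; Racah Σ t=0..0: t=0:+1/725760 = 1/725760; ⇒ 3j(1 5 6; 1 4 -5)² = 5/78, sgn -1
I_A²/I_B² = (1/858)/(5/78) = 1/55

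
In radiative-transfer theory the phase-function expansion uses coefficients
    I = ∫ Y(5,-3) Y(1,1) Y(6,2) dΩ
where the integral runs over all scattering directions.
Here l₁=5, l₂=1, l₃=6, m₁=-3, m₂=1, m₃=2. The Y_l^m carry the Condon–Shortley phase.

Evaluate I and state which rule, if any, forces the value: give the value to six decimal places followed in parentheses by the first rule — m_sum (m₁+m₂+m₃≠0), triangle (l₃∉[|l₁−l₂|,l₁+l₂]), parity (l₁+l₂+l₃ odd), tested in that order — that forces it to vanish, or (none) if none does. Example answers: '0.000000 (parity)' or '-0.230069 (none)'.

Rules hold: Σm=0, L=12 even, 4≤6≤6.
N = 11·3·13 = 429
Δ = 0!·10!·2!/13! = 1/858
Racah Σ t=0..0: t=0:+1/14400 = 1/14400
⇒ 3j(5 1 6; 0 0 0)² = 6/143, sgn +1
Racah Σ t=0..0: t=0:+1/161280 = 1/161280
⇒ 3j(5 1 6; -3 1 2)² = 1/143, sgn +1
4πI² = N·(3j₀)²·(3jₘ)² = 18/143
I = +1·√(0.125874/4π) = 0.10008369
No selection rule forces the value: the integral is nonzero (none).

0.100084 (none)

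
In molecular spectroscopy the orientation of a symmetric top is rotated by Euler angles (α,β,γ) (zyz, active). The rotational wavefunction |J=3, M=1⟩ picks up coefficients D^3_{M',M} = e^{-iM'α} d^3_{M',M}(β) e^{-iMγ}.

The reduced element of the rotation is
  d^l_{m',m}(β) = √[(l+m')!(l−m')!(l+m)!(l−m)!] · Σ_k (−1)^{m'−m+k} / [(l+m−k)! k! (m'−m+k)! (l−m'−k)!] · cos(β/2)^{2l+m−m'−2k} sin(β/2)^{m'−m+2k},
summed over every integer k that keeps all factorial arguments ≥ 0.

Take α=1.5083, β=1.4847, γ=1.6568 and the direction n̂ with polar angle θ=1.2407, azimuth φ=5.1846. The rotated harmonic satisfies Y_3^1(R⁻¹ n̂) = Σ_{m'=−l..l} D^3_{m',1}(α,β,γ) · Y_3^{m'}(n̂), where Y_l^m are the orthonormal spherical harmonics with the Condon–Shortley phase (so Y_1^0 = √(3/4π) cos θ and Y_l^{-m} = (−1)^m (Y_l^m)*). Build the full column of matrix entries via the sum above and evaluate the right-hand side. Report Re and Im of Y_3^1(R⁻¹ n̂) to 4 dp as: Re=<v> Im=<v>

Need the full column D^3_{m',1} for m'=−3..3 at α=1.5083, β=1.4847, γ=1.6568.
cos(β/2)=0.736882, sin(β/2)=0.676021
d^3_{-3,1}: single k=4 term ⇒ +0.439221;  D = -0.422897+0.118632i
d^3_{-2,1}: k∈[3..4] ⇒ +0.781817 -0.329003 = +0.452814;  D = +0.094835+0.442772i
d^3_{-1,1}: k∈[2..4] ⇒ +0.808470 -0.907252 +0.095447 = -0.003335;  D = -0.003298+0.000493i
d^3_{0,1}: k∈[1..3] ⇒ +0.508792 -1.284657 +0.360405 = -0.415459;  D = +0.035687+0.413923i
d^3_{1,1}: k∈[0..2] ⇒ +0.160099 -1.077960 +0.680439 = -0.237423;  D = +0.237357-0.005581i
d^3_{2,1}: k∈[0..1] ⇒ -0.464462 +0.781817 = +0.317355;  D = -0.012370+0.317114i
d^3_{3,1}: single k=0 term ⇒ +0.521865;  D = +0.519180+0.052871i
Y_3^{m'}(θ=1.2407,φ=5.1846) and Σ D·Y over m':
  (-0.4229+0.1186i)·(-0.3490-0.0542i)  (+0.0948+0.4428i)·(-0.1738+0.2402i)  (-0.0033+0.0005i)·(-0.0660-0.1292i)  (+0.0357+0.4139i)·(-0.2993+0.0000i)  (+0.2374-0.0056i)·(+0.0660-0.1292i)  (-0.0124+0.3171i)·(-0.1738-0.2402i)  (+0.5192+0.0529i)·(+0.3490-0.0542i)
Y_3^1(R⁻¹ n̂) = +0.298161-0.289039i

Re=0.2982 Im=-0.2890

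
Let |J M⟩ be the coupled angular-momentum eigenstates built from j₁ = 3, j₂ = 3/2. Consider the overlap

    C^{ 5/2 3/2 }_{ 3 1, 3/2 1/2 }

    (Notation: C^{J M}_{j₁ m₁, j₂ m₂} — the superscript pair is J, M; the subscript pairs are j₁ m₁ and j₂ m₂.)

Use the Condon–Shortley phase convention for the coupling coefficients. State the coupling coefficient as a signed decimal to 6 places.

-0.591608

j₁+j₂−J=2  J+j₁−j₂=4  J−j₁+j₂=1  j₁+j₂+J+1=8
(j₁±m₁, j₂±m₂, J±M) = (4,2,2,1,4,1)
P² = 576/35
sum k=1..2:
  [1] −1/6 = -1/6
  [2] +1/48 = 1/48
S = -7/48
C² = P²·S² = 7/20 ; C = -0.591608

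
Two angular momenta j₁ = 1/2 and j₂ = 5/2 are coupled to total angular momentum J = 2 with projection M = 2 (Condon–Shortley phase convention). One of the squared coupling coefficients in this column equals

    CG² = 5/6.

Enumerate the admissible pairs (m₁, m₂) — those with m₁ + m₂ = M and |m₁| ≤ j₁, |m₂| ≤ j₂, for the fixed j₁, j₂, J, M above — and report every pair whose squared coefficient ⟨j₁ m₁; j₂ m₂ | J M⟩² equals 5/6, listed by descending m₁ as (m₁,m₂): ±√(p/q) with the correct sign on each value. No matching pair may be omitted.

(-1/2,5/2): −√(5/6)

Admissible pairs with m₁+m₂ = M = 2: (-1/2,5/2), (1/2,3/2)
  (m₁,m₂)=(1/2,3/2): CG² = 1/6, CG = +√(1/6)
  (m₁,m₂)=(-1/2,5/2): CG² = 5/6, CG = −√(5/6)   ← matches the target
Pairs with CG² = 5/6: (-1/2,5/2): −√(5/6)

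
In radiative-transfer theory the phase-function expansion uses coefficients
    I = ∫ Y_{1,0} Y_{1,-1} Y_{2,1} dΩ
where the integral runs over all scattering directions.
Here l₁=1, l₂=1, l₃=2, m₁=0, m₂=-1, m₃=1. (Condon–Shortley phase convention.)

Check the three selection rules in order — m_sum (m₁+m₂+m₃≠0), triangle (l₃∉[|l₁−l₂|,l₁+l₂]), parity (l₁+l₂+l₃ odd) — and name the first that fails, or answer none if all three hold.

none

m₁+m₂+m₃ = 0 − 1 + 1 = 0  ✓
triangle: |1−1|=0 ≤ l₃=2 ≤ 1+1=2  ✓
parity: l₁+l₂+l₃ = 4 is even  ✓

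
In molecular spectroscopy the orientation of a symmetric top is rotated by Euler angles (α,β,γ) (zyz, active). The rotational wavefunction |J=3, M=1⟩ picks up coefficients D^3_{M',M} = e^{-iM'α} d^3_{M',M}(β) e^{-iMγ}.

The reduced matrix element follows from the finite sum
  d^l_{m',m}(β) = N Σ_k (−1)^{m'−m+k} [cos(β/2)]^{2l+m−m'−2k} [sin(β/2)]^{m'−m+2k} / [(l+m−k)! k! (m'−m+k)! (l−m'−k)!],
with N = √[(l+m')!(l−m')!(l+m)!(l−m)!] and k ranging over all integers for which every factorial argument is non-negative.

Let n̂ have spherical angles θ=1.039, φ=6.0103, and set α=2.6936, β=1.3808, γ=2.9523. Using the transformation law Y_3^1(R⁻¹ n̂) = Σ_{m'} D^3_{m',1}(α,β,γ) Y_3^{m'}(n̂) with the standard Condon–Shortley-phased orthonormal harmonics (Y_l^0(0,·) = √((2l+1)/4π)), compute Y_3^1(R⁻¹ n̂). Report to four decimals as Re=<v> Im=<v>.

Re=-0.3438 Im=-0.1509

Need the full column D^3_{m',1} for m'=−3..3 at α=2.6936, β=1.3808, γ=2.9523.
cos(β/2)=0.770991, sin(β/2)=0.636846
d^3_{-3,1}: single k=4 term ⇒ +0.378688;  D = +0.153068-0.346374i
d^3_{-2,1}: k∈[3..4] ⇒ +0.748654 -0.255400 = +0.493254;  D = -0.375126+0.320281i
d^3_{-1,1}: k∈[2..4] ⇒ +0.859840 -0.782214 +0.066712 = +0.144338;  D = +0.139535-0.036925i
d^3_{0,1}: k∈[1..3] ⇒ +0.600997 -1.230164 +0.279776 = -0.349390;  D = +0.343149+0.065743i
d^3_{1,1}: k∈[0..2] ⇒ +0.210038 -1.146453 +0.586661 = -0.349755;  D = -0.281103-0.208110i
d^3_{2,1}: k∈[0..1] ⇒ -0.548633 +0.748654 = +0.200021;  D = -0.093343-0.176905i
d^3_{3,1}: single k=0 term ⇒ +0.555024;  D = +0.020823+0.554634i
Y_3^{m'}(θ=1.039,φ=6.0103) and Σ D·Y over m':
  (+0.1531-0.3464i)·(+0.1825+0.1951i)  (-0.3751+0.3203i)·(+0.3291+0.1998i)  (+0.1395-0.0369i)·(+0.0766+0.0214i)  (+0.3431+0.0657i)·(-0.3244+0.0000i)  (-0.2811-0.2081i)·(-0.0766+0.0214i)  (-0.0933-0.1769i)·(+0.3291-0.1998i)  (+0.0208+0.5546i)·(-0.1825+0.1951i)
Y_3^1(R⁻¹ n̂) = -0.343827-0.150899i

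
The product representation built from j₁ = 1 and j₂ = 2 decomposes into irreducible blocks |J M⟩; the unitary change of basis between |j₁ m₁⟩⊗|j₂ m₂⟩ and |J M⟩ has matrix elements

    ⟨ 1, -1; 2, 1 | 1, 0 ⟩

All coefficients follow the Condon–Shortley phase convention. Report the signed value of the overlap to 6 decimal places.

triangle: 2!*0!*2!/5! = 4/120
(j±m)!: 0!*2!*3!*1!*1!*1! = 12
prefactor² = (2J+1)*Δ*N² = 6/5
  k=2: +1/(2!*0!*0!*1!*0!*1!) = 1/2
Σ = 1/2  ⇒  CG² = 6/5*(1/2)² = 3/10
CG = +√(3/10) = +0.547723

+√(3/10) ≈ +0.547723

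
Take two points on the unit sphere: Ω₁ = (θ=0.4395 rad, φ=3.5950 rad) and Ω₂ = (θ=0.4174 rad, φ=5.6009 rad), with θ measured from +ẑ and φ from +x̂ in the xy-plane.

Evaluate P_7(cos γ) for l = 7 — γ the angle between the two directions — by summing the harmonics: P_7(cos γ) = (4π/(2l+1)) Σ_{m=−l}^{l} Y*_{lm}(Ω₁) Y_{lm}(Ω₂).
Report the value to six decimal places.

-0.052917

Summing Y*_{l m}(θ₁,φ₁)·Y_{l m}(θ₂,φ₂) over m ∈ [−7, 7]; prefactor 4π/(2·7+1) = 0.837758:
  term(m=-7) = (0.000000, -0.000001)   from Y*(Ω₁)=(0.001262, 0.000041), Y(Ω₂)=(0.000057, -0.000898)
  term(m=-6) = (0.000066, 0.000039)   from Y*(Ω₁)=(-0.009169, 0.004107), Y(Ω₂)=(-0.004402, -0.006184)
  term(m=-5) = (-0.001609, 0.001112)   from Y*(Ω₁)=(0.031657, -0.037873), Y(Ω₂)=(-0.038190, -0.010563)
  term(m=-4) = (-0.004003, -0.023372)   from Y*(Ω₁)=(-0.040020, 0.161554), Y(Ω₂)=(-0.130522, 0.057110)
  term(m=-3) = (0.129711, 0.035269)   from Y*(Ω₁)=(-0.079906, -0.373840), Y(Ω₂)=(-0.161142, 0.312526)
  term(m=-2) = (-0.185534, 0.220010)   from Y*(Ω₁)=(0.328950, 0.420381), Y(Ω₂)=(0.110403, 0.527737)
  term(m=-1) = (-0.034102, -0.073367)   from Y*(Ω₁)=(-0.224856, -0.109564), Y(Ω₂)=(0.251044, 0.203960)
  term(m=+0) = (0.127777, 0.000000)   from Y*(Ω₁)=(-0.381986, -0.000000), Y(Ω₂)=(-0.334508, 0.000000)
  term(m=+1) = (-0.034102, 0.073367)   from Y*(Ω₁)=(0.224856, -0.109564), Y(Ω₂)=(-0.251044, 0.203960)
  term(m=+2) = (-0.185534, -0.220010)   from Y*(Ω₁)=(0.328950, -0.420381), Y(Ω₂)=(0.110403, -0.527737)
  term(m=+3) = (0.129711, -0.035269)   from Y*(Ω₁)=(0.079906, -0.373840), Y(Ω₂)=(0.161142, 0.312526)
  term(m=+4) = (-0.004003, 0.023372)   from Y*(Ω₁)=(-0.040020, -0.161554), Y(Ω₂)=(-0.130522, -0.057110)
  term(m=+5) = (-0.001609, -0.001112)   from Y*(Ω₁)=(-0.031657, -0.037873), Y(Ω₂)=(0.038190, -0.010563)
  term(m=+6) = (0.000066, -0.000039)   from Y*(Ω₁)=(-0.009169, -0.004107), Y(Ω₂)=(-0.004402, 0.006184)
  term(m=+7) = (0.000000, 0.000001)   from Y*(Ω₁)=(-0.001262, 0.000041), Y(Ω₂)=(-0.000057, -0.000898)
Total Σ_m = (-0.063164, -0.000000). Multiply by 0.837758: (-0.052917, -0.000000). P_7(cos γ) = -0.052917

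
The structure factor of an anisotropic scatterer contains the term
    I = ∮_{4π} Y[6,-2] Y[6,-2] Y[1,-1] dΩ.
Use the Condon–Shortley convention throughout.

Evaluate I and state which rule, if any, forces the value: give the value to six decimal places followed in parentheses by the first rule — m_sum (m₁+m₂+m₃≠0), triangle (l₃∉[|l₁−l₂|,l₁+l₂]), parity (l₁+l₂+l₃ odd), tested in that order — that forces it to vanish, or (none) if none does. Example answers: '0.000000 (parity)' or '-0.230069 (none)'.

0.000000 (m_sum)

-2 − 2 − 1 = -5 ≠ 0: azimuthal integral kills it; I = 0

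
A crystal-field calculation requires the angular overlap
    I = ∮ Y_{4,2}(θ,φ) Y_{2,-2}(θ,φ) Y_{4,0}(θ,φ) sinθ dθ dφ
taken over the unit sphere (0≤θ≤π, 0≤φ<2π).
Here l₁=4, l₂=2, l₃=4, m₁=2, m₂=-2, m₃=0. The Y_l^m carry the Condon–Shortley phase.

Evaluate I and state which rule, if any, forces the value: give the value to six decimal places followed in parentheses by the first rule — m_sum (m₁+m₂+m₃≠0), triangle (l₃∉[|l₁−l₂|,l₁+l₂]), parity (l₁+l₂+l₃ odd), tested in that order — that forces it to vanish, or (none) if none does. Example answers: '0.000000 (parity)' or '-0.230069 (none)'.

-0.190365 (none)

m-sum 0 ✓  L=10 even ✓  2≤4≤6 ✓
Π(2lᵢ+1) = 9×5×9 = 405
triangle coeff Δ(4,2,4) = 1/13860
Σ_t [0,2]: t=0:+1/192 t=1:−1/36 t=2:+1/192 = -5/288
(3j)²=20/693 [(4 2 4; 0 0 0)], sign=-1
Σ_t [0,0]: t=0:+1/192 = 1/192
(3j)²=3/77 [(4 2 4; 2 -2 0)], sign=+1
⇒ 4πI² = 2700/5929
I = (-1)√(2700/5929/(4π)) = -0.19036462
No selection rule forces the value: the integral is nonzero (none).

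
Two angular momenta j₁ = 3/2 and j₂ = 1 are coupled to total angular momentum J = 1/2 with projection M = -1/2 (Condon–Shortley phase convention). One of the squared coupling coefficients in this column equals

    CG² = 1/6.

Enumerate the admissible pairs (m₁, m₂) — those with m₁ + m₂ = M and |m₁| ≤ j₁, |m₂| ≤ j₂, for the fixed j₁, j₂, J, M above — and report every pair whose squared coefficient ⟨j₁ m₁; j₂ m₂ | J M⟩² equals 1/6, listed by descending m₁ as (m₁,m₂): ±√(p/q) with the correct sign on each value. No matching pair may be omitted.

(1/2,-1): +√(1/6)

Admissible pairs with m₁+m₂ = M = -1/2: (-3/2,1), (-1/2,0), (1/2,-1)
  (m₁,m₂)=(1/2,-1): CG² = 1/6, CG = +√(1/6)   ← matches the target
  (m₁,m₂)=(-1/2,0): CG² = 1/3, CG = −√(1/3)
  (m₁,m₂)=(-3/2,1): CG² = 1/2, CG = +√(1/2)
Pairs with CG² = 1/6: (1/2,-1): +√(1/6)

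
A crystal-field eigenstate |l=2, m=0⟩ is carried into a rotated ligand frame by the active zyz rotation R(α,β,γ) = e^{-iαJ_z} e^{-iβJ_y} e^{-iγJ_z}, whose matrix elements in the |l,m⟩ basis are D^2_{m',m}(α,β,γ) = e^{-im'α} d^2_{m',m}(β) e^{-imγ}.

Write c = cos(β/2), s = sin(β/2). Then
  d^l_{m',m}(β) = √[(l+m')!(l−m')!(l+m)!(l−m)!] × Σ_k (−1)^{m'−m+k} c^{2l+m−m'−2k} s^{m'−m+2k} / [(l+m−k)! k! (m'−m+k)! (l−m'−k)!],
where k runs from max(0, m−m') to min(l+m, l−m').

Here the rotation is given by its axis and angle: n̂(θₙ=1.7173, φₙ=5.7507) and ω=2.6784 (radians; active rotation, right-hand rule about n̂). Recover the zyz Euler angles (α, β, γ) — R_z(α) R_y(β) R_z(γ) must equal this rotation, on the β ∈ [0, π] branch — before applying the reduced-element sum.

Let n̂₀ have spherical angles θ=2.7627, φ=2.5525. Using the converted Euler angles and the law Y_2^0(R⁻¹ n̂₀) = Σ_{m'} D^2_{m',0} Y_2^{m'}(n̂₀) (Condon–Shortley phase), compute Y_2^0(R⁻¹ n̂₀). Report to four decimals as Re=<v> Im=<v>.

Re=0.4265 Im=0.0000

Axis–angle → zyz. n̂ = (sinθₙcosφₙ, sinθₙsinφₙ, cosθₙ) = (+0.852319, -0.502238, -0.145980), ω = 2.6784.
R = I cosω + sinω [n̂]ₓ + (1−cosω) n̂n̂ᵀ gives
  R = [+0.481718, -0.745803, -0.460136; -0.876253, -0.416724, -0.241914; -0.011330, +0.519730, -0.854256]
β = atan2(√(R₁₃²+R₂₃²), R₃₃) = 2.594914; α = atan2(R₂₃, R₁₃) mod 2π = 3.625622; γ = atan2(R₃₂, −R₃₁) mod 2π = 1.549000
Need the full column D^2_{m',0} for m'=−2..2 at α=3.6256, β=2.5949, γ=1.5490.
cos(β/2)=0.269949, sin(β/2)=0.962875
d^2_{-2,0}: single k=2 term ⇒ +0.165492;  D = +0.093817+0.136330i
d^2_{-1,0}: k∈[1..2] ⇒ +0.046397 -0.590291 = -0.543894;  D = +0.481415+0.253101i
d^2_{0,0}: k∈[0..2] ⇒ +0.005310 -0.270247 +0.859566 = +0.594629;  D = +0.594629+0.000000i
d^2_{1,0}: k∈[0..1] ⇒ -0.046397 +0.590291 = +0.543894;  D = -0.481415+0.253101i
d^2_{2,0}: single k=0 term ⇒ +0.165492;  D = +0.093817-0.136330i
Y_2^{m'}(θ=2.7627,φ=2.5525) and Σ D·Y over m':
  (+0.0938+0.1363i)·(+0.0202+0.0488i)  (+0.4814+0.2531i)·(+0.2207+0.1475i)  (+0.5946+0.0000i)·(+0.5013+0.0000i)  (-0.4814+0.2531i)·(-0.2207+0.1475i)  (+0.0938-0.1363i)·(+0.0202-0.0488i)
Y_2^0(R⁻¹ n̂) = +0.426452-0.000000i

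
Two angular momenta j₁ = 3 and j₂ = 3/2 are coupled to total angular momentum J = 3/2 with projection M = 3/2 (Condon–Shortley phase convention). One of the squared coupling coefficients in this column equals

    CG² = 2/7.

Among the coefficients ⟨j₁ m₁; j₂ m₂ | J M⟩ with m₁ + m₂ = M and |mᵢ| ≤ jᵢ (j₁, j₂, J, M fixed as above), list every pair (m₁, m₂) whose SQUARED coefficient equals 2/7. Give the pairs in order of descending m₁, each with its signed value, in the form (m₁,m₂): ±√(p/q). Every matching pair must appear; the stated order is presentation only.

Admissible pairs with m₁+m₂ = M = 3/2: (0,3/2), (1,1/2), (2,-1/2), (3,-3/2)
  (m₁,m₂)=(3,-3/2): CG² = 4/7, CG = +√(4/7)
  (m₁,m₂)=(2,-1/2): CG² = 2/7, CG = −√(2/7)   ← matches the target
  (m₁,m₂)=(1,1/2): CG² = 4/35, CG = +√(4/35)
  (m₁,m₂)=(0,3/2): CG² = 1/35, CG = −√(1/35)
Pairs with CG² = 2/7: (2,-1/2): −√(2/7)

(2,-1/2): −√(2/7)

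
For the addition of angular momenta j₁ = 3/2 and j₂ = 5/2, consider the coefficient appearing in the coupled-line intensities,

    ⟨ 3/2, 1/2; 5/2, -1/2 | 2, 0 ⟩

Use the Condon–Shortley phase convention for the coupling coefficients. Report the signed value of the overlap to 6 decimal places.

√[5·2!1!3!/7! · 2!1!2!3!2!2!] = √(8/7)
  +(−1)^0/∏(0,2,1,2,0,1)! = 1/4  (running 1/4)
  +(−1)^1/∏(1,1,0,1,1,2)! = -1/2  (running -1/4)
⟨..|..⟩ = √(8/7)·(-1/4) = -0.267261

−√(1/14) ≈ -0.267261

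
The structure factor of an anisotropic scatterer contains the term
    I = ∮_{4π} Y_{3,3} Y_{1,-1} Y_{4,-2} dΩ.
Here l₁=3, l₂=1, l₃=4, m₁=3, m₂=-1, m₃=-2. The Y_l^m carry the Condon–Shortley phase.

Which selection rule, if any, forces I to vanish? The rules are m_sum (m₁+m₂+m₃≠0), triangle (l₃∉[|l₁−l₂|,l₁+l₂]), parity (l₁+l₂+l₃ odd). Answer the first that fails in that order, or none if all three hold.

m₁+m₂+m₃ = 3 − 1 − 2 = 0  ✓
triangle: |3−1|=2 ≤ l₃=4 ≤ 3+1=4  ✓
parity: l₁+l₂+l₃ = 8 is even  ✓

none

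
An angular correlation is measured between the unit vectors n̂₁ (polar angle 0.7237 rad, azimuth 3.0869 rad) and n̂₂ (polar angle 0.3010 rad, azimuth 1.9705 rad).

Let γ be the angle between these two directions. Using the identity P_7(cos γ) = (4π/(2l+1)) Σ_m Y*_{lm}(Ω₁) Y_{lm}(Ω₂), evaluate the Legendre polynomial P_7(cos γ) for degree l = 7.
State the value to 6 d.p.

-0.246761

Summing Y*_{l m}(θ₁,φ₁)·Y_{l m}(θ₂,φ₂) over m ∈ [−7, 7]; prefactor 4π/(2·7+1) = 0.837758:
  [-7]  conj(Y_{7,-7})(Ω₁) = -0.025889+0.010426i ; Y_{7,-7}(Ω₂) = +0.000034-0.000095i ; Δ = +0.000000+0.000003i
  [-6]  conj(Y_{7,-6})(Ω₁) = +0.111874-0.038089i ; Y_{7,-6}(Ω₂) = +0.000893+0.000821i ; Δ = +0.000131+0.000058i
  [-5]  conj(Y_{7,-5})(Ω₁) = -0.283335+0.079473i ; Y_{7,-5}(Ω₂) = -0.008303+0.003785i ; Δ = +0.002052-0.001732i
  [-4]  conj(Y_{7,-4})(Ω₁) = +0.443767-0.098662i ; Y_{7,-4}(Ω₂) = -0.001344-0.047942i ; Δ = -0.005326-0.021143i
  [-3]  conj(Y_{7,-3})(Ω₁) = -0.349537+0.057872i ; Y_{7,-3}(Ω₂) = +0.165918+0.064675i ; Δ = -0.061737-0.013005i
  [-2]  conj(Y_{7,-2})(Ω₁) = -0.085721+0.009414i ; Y_{7,-2}(Ω₂) = -0.307967+0.316718i ; Δ = +0.023417-0.030049i
  [-1]  conj(Y_{7,-1})(Ω₁) = +0.393454-0.021541i ; Y_{7,-1}(Ω₂) = -0.234755-0.555707i ; Δ = -0.104336-0.213588i
  [+0]  conj(Y_{7,0})(Ω₁) = -0.034499-0.000000i ; Y_{7,0}(Ω₂) = +0.085562+0.000000i ; Δ = -0.002952-0.000000i
  [+1]  conj(Y_{7,1})(Ω₁) = -0.393454-0.021541i ; Y_{7,1}(Ω₂) = +0.234755-0.555707i ; Δ = -0.104336+0.213588i
  [+2]  conj(Y_{7,2})(Ω₁) = -0.085721-0.009414i ; Y_{7,2}(Ω₂) = -0.307967-0.316718i ; Δ = +0.023417+0.030049i
  [+3]  conj(Y_{7,3})(Ω₁) = +0.349537+0.057872i ; Y_{7,3}(Ω₂) = -0.165918+0.064675i ; Δ = -0.061737+0.013005i
  [+4]  conj(Y_{7,4})(Ω₁) = +0.443767+0.098662i ; Y_{7,4}(Ω₂) = -0.001344+0.047942i ; Δ = -0.005326+0.021143i
  [+5]  conj(Y_{7,5})(Ω₁) = +0.283335+0.079473i ; Y_{7,5}(Ω₂) = +0.008303+0.003785i ; Δ = +0.002052+0.001732i
  [+6]  conj(Y_{7,6})(Ω₁) = +0.111874+0.038089i ; Y_{7,6}(Ω₂) = +0.000893-0.000821i ; Δ = +0.000131-0.000058i
  [+7]  conj(Y_{7,7})(Ω₁) = +0.025889+0.010426i ; Y_{7,7}(Ω₂) = -0.000034-0.000095i ; Δ = +0.000000-0.000003i
Total Σ_m = -0.294549-0.000000i. Multiply by 0.837758: -0.246761-0.000000i. P_7(cos γ) = -0.246761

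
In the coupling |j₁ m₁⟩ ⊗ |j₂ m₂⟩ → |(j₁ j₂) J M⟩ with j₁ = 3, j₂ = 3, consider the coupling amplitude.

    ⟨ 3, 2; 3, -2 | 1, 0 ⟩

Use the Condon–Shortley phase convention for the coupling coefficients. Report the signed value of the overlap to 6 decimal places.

j₁+j₂−J=5  J+j₁−j₂=1  J−j₁+j₂=1  j₁+j₂+J+1=8
(j₁±m₁, j₂±m₂, J±M) = (5,1,1,5,1,1)
P² = 900/7
sum k=0..1:
  [0] +1/120 = 1/120
  [1] −1/24 = -1/24
S = -1/30
C² = P²·S² = 1/7 ; C = -0.377964

-0.377964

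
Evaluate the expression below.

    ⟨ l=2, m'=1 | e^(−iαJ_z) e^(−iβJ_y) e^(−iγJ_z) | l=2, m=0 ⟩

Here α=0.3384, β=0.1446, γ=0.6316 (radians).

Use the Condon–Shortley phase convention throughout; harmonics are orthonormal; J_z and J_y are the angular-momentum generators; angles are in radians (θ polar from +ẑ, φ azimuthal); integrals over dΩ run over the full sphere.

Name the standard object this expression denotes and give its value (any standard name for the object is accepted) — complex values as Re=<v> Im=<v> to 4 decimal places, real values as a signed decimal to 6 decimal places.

This is a Wigner D-matrix element — the rotation-matrix element ⟨l m'| R(α,β,γ) |l m⟩ in the angular-momentum basis.
Split into d^2_{1,0}(β=0.1446) × two z-phases.
Half-angle: c=0.997387, s=0.072237. N=√(6·1·2·2)=4.898979
Admissible k: 0..1 (factorial args all ≥0)
  k=0: (−1)^1·4.8990/(2)·0.9974^3·0.0722^1 = -0.175561
  k=1: (−1)^2·4.8990/(2)·0.9974^1·0.0722^3 = +0.000921
d^2_{1,0}(0.1446) = -0.175561 +0.000921 = -0.174640
Phases: e^{-i·(1)·0.3384}=+0.943287-0.331978i, e^{-i·(0)·0.6316}=+1.000000+0.000000i ⇒ D=-0.164735+0.057977i

Wigner D-matrix element, Re=-0.1647 Im=0.0580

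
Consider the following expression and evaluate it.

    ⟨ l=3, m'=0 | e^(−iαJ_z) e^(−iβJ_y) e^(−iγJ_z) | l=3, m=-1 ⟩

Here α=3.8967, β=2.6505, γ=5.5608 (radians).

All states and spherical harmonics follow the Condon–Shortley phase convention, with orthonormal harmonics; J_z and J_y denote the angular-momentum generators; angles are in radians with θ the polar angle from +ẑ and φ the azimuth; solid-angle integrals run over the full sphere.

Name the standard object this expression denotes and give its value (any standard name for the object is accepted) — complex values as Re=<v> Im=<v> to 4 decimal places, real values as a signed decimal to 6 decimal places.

This is a Wigner D-matrix element — the rotation-matrix element ⟨l m'| R(α,β,γ) |l m⟩ in the angular-momentum basis.
D^3_{0,-1}(3.8967,2.6505,5.5608) = e^{-i·0·3.8967}·d^3_{0,-1}(2.6505)·e^{-i·-1·5.5608}. Compute d first:
c=cos(2.650500/2)=0.243086, s=sin(2.650500/2)=0.970005; N=√[6·6·2·24]=41.569219
k∈{0,1,2} keeps every argument non-negative
  k=0: (−1)^1·41.5692/(12)·0.2431^5·0.9700^1 = -0.002852
  k=1: (−1)^2·41.5692/(4)·0.2431^3·0.9700^3 = +0.136243
  k=2: (−1)^3·41.5692/(12)·0.2431^1·0.9700^5 = -0.723136
d^3_{0,-1}(2.6505) = -0.002852 +0.136243 -0.723136 = -0.589745
Phases: e^{-i·(0)·3.8967}=+1.000000+0.000000i, e^{-i·(-1)·5.5608}=+0.750231-0.661176i ⇒ D=-0.442445+0.389926i

Wigner D-matrix element, Re=-0.4424 Im=0.3899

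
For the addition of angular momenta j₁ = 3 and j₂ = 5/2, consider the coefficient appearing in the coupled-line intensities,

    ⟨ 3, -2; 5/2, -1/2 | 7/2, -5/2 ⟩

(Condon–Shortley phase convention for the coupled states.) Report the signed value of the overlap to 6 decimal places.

−√(2/63) = -0.178174

j₁+j₂−J=2  J+j₁−j₂=4  J−j₁+j₂=3  j₁+j₂+J+1=10
(j₁±m₁, j₂±m₂, J±M) = (1,5,2,3,1,6)
P² = 4608/7
sum k=1..2:
  [1] −1/48 = -1/48
  [2] +1/72 = 1/72
S = -1/144
C² = P²·S² = 2/63 ; C = -0.178174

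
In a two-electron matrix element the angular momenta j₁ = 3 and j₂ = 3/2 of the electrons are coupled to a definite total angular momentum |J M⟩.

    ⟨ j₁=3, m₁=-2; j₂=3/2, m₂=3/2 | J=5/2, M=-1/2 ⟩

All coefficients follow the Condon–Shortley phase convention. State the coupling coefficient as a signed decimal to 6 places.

+√(3/7) ≈ +0.654654

j₁+j₂−J=2  J+j₁−j₂=4  J−j₁+j₂=1  j₁+j₂+J+1=8
(j₁±m₁, j₂±m₂, J±M) = (1,5,3,0,2,3)
P² = 432/7
sum k=2..2:
  [2] +1/12 = 1/12
S = 1/12
C² = P²·S² = 3/7 ; C = +0.654654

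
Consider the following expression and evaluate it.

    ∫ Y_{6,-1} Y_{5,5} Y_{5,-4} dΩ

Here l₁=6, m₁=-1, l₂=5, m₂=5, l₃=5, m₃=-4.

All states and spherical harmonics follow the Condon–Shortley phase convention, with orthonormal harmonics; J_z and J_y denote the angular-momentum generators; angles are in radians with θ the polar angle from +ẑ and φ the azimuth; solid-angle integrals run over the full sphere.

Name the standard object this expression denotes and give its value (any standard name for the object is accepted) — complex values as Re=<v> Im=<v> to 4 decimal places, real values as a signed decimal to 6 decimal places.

Gaunt coefficient, -0.094319

This is a Gaunt coefficient — the integral of a triple product of spherical harmonics over the sphere.
Checks pass: Σm=0; 16 even; l₃=5∈[1,11].
(2·6+1)(2·5+1)(2·5+1) = 1573
Δ: 6! 6! 4! / 17! → 1/28588560
sum: t=1:−1/345600 t=2:+1/13824 t=3:−1/5184 t=4:+1/13824 t=5:−1/345600 = -7/129600
3j²(6 5 5; 0 0 0) = Δ·Π!·Σ² = 80/7293  (sign +1)
sum: t=6:+1/2073600 = 1/2073600
3j²(6 5 5; -1 5 -4) = Δ·Π!·Σ² = 63/9724  (sign -1)
combine: 4πI² = 1573·80/7293·63/9724 = 420/3757
take √, sign -1: I = -0.09431898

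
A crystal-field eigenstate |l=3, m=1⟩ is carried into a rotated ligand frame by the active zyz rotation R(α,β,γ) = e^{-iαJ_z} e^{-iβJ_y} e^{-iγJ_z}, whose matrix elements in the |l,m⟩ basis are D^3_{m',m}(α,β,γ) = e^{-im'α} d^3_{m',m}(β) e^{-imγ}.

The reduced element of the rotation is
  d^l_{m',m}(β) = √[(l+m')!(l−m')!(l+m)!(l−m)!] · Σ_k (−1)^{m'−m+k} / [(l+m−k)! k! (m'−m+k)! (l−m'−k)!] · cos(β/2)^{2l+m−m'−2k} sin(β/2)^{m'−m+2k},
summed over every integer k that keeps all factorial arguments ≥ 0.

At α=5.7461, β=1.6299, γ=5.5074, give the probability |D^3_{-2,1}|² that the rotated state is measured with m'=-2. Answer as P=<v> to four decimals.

First d^3_{-2,1}(β=1.6299), then the phase factors e^{-i(-2)α} and e^{-i(1)γ}:
c=cos(1.629900/2)=0.685905, s=sin(1.629900/2)=0.727691; N=√[1·120·24·2]=75.894664
k∈{3,4} keeps every argument non-negative
  k=3: (−1)^0·75.8947/(12)·0.6859^3·0.7277^3 = +0.786435
  k=4: (−1)^1·75.8947/(24)·0.6859^1·0.7277^5 = -0.442588
d^3_{-2,1}(1.6299) = +0.786435 -0.442588 = +0.343847
|D^3_{-2,1}|² = |d^3_{-2,1}(β)|² = (+0.343847)² = 0.118231 (the z-rotation phases have unit modulus)

P=0.1182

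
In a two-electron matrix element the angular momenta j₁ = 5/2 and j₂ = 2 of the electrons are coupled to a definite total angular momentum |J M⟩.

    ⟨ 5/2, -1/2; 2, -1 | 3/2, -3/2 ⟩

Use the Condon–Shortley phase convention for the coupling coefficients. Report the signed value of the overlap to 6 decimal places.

−√(9/35) ≈ -0.507093

j₁+j₂−J=3  J+j₁−j₂=2  J−j₁+j₂=1  j₁+j₂+J+1=7
(j₁±m₁, j₂±m₂, J±M) = (2,3,1,3,0,3)
P² = 144/35
sum k=1..1:
  [1] −1/4 = -1/4
S = -1/4
C² = P²·S² = 9/35 ; C = -0.507093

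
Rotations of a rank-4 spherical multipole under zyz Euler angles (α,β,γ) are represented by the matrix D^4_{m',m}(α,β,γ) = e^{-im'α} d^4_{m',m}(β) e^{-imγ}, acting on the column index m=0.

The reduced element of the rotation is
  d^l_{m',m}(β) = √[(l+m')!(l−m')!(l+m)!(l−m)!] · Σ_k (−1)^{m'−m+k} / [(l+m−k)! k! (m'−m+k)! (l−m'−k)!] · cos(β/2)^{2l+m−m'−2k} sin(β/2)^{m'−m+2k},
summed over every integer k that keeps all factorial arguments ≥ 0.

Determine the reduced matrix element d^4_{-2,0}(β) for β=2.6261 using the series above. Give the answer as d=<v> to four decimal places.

d=0.4130

d^4_{-2,0}(β=2.6261) via the finite sum:
Half-angle: c=0.254902, s=0.966967. N=√(2·720·24·24)=910.735966
k: max(0,(0)−(-2))=2 … min(4+(0),4−(-2))=4
  k=2: (−1)^0·910.7360/(96)·0.2549^6·0.9670^2 = +0.002433
  k=3: (−1)^1·910.7360/(36)·0.2549^4·0.9670^4 = -0.093375
  k=4: (−1)^2·910.7360/(96)·0.2549^2·0.9670^6 = +0.503892
d^4_{-2,0}(2.6261) = +0.002433 -0.093375 +0.503892 = +0.412950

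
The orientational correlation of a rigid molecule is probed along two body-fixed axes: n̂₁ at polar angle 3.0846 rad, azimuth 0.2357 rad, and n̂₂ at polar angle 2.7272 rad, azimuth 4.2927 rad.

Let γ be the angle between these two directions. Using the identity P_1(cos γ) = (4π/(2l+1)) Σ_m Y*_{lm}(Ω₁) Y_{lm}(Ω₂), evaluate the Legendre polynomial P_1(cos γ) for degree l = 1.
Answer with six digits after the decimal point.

0.899897

Addition theorem: P_1(cos γ) = (4π/3) Σ_m Y*_{lm}(Ω₁) Y_{lm}(Ω₂), m = −1…1:
  m=-1: (+0.019136+0.004596i) × (-0.056683+0.127035i) = -0.001669+0.002170i  (running Σ = -0.001669+0.002170i)
  m=0: (-0.487809-0.000000i) × (-0.447248+0.000000i) = +0.218172+0.000000i  (running Σ = +0.216503+0.002170i)
  m=1: (-0.019136+0.004596i) × (+0.056683+0.127035i) = -0.001669-0.002170i  (running Σ = +0.214835+0.000000i)
Total Σ_m = +0.214835+0.000000i. Multiply by 4.188790: +0.899897+0.000000i. P_1(cos γ) = 0.899897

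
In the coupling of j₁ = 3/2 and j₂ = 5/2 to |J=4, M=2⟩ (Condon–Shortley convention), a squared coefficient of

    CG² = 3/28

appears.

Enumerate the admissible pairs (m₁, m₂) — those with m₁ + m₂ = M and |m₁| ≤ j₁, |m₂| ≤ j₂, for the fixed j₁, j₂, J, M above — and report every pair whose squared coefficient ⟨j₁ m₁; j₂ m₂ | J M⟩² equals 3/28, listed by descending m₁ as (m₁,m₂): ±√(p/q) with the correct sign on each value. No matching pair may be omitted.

Admissible pairs with m₁+m₂ = M = 2: (-1/2,5/2), (1/2,3/2), (3/2,1/2)
  (m₁,m₂)=(3/2,1/2): CG² = 5/14, CG = +√(5/14)
  (m₁,m₂)=(1/2,3/2): CG² = 15/28, CG = +√(15/28)
  (m₁,m₂)=(-1/2,5/2): CG² = 3/28, CG = +√(3/28)   ← matches the target
Pairs with CG² = 3/28: (-1/2,5/2): +√(3/28)

(-1/2,5/2): +√(3/28)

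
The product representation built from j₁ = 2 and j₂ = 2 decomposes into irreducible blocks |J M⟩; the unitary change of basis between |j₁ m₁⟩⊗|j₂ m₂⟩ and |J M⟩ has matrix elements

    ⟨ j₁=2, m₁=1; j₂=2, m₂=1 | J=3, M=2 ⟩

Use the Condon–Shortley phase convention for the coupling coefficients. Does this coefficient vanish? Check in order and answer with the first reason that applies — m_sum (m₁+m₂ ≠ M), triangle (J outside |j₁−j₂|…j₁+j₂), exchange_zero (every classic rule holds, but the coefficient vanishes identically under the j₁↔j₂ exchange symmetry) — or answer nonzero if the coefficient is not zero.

exchange_zero

m-sum: m₁+m₂ = 1+1 = 2, M = 2  ✓
triangle: |j₁−j₂| = 0 ≤ J = 3 ≤ j₁+j₂ = 4  ✓
exchange: j₁=j₂ and m₁=m₂, and (−1)^(j₁+j₂−J) = (−1)^1 = −1 forces ⟨j₁m₁;j₂m₂|JM⟩ = −⟨j₂m₂;j₁m₁|JM⟩ = −⟨j₁m₁;j₂m₂|JM⟩ ⇒ the coefficient vanishes identically
Racah sum check: Σ_k collapses to 0 ⇒ CG = 0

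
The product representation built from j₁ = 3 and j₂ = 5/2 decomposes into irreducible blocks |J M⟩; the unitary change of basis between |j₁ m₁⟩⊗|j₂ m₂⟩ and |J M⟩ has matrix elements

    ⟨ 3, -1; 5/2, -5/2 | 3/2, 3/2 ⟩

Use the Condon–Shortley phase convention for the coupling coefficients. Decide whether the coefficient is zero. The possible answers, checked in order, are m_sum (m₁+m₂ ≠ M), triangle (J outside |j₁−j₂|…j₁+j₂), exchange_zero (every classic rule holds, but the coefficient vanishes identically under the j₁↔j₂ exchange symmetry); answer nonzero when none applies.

m-sum: m₁+m₂ = -1+(-5/2) = -7/2, M = 3/2  ✗ ⇒ coefficient is 0

m_sum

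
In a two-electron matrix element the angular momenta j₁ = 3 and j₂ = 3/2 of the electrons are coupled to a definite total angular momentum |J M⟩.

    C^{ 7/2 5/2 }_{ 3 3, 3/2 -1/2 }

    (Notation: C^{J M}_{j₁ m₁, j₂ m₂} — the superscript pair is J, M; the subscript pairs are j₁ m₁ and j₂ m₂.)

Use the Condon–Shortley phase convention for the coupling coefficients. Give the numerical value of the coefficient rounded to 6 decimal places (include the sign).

+√(8/21) ≈ +0.617213

triangle: 1!·5!·2!/9! = 240/362880
(j±m)!: 6!·0!·1!·2!·6!·1! = 1036800
prefactor² = (2J+1)·Δ·N² = 38400/7
  k=0: +1/(0!·1!·0!·1!·5!·1!) = 1/120
Σ = 1/120  ⇒  CG² = 38400/7·(1/120)² = 8/21
CG = +√(8/21) = +0.617213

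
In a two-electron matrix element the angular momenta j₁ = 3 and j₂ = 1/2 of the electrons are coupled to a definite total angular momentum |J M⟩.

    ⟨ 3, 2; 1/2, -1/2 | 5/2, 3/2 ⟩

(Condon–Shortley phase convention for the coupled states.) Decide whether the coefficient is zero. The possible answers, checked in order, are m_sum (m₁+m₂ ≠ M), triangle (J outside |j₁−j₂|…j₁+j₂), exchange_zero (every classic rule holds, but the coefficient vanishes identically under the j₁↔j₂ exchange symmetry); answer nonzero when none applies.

m-sum: m₁+m₂ = 2+(-1/2) = 3/2, M = 3/2  ✓
triangle: |j₁−j₂| = 5/2 ≤ J = 5/2 ≤ j₁+j₂ = 7/2  ✓
exchange: j₁≠j₂ or m₁≠m₂ — the exchange symmetry imposes no constraint here
value check: CG = +√(5/7) = +0.845154 ≠ 0

nonzero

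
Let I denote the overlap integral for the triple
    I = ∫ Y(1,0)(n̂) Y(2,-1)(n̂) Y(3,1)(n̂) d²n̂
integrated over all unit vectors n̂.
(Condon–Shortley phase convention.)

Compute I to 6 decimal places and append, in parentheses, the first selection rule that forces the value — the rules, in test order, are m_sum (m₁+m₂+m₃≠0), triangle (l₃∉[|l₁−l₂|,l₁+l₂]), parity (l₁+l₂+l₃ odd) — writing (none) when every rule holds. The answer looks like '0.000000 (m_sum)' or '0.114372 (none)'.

m-sum 0 ✓  L=6 even ✓  1≤3≤3 ✓
Π(2lᵢ+1) = 3×5×7 = 105
triangle coeff Δ(1,2,3) = 1/105
Σ_t [0,0]: t=0:+1/4 = 1/4
(3j)²=3/35 [(1 2 3; 0 0 0)], sign=-1
Σ_t [0,0]: t=0:+1/6 = 1/6
(3j)²=8/105 [(1 2 3; 0 -1 1)], sign=+1
⇒ 4πI² = 24/35
I = (-1)√(24/35/(4π)) = -0.23359668
No selection rule forces the value: the integral is nonzero (none).

-0.233597 (none)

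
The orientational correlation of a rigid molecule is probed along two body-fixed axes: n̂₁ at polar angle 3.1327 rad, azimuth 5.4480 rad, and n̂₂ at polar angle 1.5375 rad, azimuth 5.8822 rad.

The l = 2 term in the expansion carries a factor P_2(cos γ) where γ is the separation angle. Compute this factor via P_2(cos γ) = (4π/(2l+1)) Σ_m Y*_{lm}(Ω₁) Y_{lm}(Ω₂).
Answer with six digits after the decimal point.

-0.499045

Summing Y*_{l m}(θ₁,φ₁)·Y_{l m}(θ₂,φ₂) over m ∈ [−2, 2]; prefactor 4π/(2·2+1) = 2.513274:
  [-2]  conj(Y_{2,-2})(Ω₁) = -0.000003-0.000030i ; Y_{2,-2}(Ω₂) = +0.268276+0.277318i ; Δ = +0.000008-0.000009i
  [-1]  conj(Y_{2,-1})(Ω₁) = -0.004610+0.005093i ; Y_{2,-1}(Ω₂) = +0.023665+0.010033i ; Δ = -0.000160+0.000074i
  [+0]  conj(Y_{2,0})(Ω₁) = +0.630708-0.000000i ; Y_{2,0}(Ω₂) = -0.314343+0.000000i ; Δ = -0.198259+0.000000i
  [+1]  conj(Y_{2,1})(Ω₁) = +0.004610+0.005093i ; Y_{2,1}(Ω₂) = -0.023665+0.010033i ; Δ = -0.000160-0.000074i
  [+2]  conj(Y_{2,2})(Ω₁) = -0.000003+0.000030i ; Y_{2,2}(Ω₂) = +0.268276-0.277318i ; Δ = +0.000008+0.000009i
Accumulated sum -0.198564-0.000000i; after 4π/(2l+1) scaling, -0.499045-0.000000i ⇒ P_2 = -0.499045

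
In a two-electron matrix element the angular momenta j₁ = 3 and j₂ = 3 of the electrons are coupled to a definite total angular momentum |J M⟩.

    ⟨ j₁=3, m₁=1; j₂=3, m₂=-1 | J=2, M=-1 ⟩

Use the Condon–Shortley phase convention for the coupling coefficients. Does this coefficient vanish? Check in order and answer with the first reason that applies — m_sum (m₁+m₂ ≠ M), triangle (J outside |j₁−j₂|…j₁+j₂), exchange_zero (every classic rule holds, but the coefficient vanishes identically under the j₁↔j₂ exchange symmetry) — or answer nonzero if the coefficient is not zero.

m-sum: m₁+m₂ = 1+(-1) = 0, M = -1  ✗ ⇒ coefficient is 0

m_sum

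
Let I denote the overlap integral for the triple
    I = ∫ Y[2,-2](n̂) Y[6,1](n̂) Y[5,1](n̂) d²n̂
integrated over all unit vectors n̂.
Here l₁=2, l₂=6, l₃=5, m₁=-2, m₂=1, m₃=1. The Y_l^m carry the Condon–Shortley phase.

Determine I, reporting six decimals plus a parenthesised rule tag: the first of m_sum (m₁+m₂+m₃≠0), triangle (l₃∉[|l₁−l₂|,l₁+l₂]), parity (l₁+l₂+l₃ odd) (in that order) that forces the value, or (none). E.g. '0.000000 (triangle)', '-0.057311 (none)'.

0.000000 (parity)

L=13 odd ⇒ parity kills the (l;000) factor ⇒ I = 0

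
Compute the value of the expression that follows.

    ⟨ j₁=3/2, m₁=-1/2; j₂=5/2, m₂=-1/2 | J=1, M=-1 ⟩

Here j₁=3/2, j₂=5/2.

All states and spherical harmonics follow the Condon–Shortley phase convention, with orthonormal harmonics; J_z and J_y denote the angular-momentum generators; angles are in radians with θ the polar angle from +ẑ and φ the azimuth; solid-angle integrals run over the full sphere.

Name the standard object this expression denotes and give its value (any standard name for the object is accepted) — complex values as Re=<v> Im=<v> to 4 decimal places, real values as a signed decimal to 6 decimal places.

Clebsch–Gordan coefficient, +√(3/20) ≈ +0.387298

This is a Clebsch–Gordan (vector-coupling) coefficient.
j₁+j₂−J=3  J+j₁−j₂=0  J−j₁+j₂=2  j₁+j₂+J+1=6
(j₁±m₁, j₂±m₂, J±M) = (1,2,2,3,0,2)
P² = 12/5
sum k=2..2:
  [2] +1/4 = 1/4
S = 1/4
C² = P²·S² = 3/20 ; C = +0.387298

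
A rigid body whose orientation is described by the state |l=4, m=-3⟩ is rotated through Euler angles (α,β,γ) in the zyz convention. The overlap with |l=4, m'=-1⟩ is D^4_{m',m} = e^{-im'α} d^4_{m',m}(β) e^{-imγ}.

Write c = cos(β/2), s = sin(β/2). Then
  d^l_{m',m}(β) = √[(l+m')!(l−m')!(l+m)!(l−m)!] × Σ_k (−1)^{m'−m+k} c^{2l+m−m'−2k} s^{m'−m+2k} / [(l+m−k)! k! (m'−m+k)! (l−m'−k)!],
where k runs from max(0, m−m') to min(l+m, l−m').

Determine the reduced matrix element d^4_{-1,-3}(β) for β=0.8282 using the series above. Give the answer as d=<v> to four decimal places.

d^4_{-1,-3}(β=0.8282) via the finite sum:
Half-angle: c=0.915479, s=0.402366. N=√(6·120·1·5040)=1904.940944
The bounds max(0,m−m')=0 and min(l+m,l−m')=1 give 2 terms
  k=0: (−1)^2·1904.9409/(240)·0.9155^6·0.4024^2 = +0.756490
  k=1: (−1)^3·1904.9409/(144)·0.9155^4·0.4024^4 = -0.243556
d^4_{-1,-3}(0.8282) = +0.756490 -0.243556 = +0.512934

d=0.5129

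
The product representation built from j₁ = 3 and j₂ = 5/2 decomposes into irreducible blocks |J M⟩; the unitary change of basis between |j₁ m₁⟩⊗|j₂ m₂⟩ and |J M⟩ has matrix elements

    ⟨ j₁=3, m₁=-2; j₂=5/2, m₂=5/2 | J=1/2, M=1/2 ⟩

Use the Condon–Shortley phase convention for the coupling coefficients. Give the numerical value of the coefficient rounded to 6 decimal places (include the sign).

-0.218218  (= −√(1/21))

triangle: 5!*1!*0!/7! = 120/5040
(j±m)!: 1!*5!*5!*0!*1!*0! = 14400
prefactor² = (2J+1)*Δ*N² = 4800/7
  k=5: −1/(5!*0!*0!*0!*1!*0!) = -1/120
Σ = -1/120  ⇒  CG² = 4800/7*(-1/120)² = 1/21
CG = −√(1/21) = -0.218218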